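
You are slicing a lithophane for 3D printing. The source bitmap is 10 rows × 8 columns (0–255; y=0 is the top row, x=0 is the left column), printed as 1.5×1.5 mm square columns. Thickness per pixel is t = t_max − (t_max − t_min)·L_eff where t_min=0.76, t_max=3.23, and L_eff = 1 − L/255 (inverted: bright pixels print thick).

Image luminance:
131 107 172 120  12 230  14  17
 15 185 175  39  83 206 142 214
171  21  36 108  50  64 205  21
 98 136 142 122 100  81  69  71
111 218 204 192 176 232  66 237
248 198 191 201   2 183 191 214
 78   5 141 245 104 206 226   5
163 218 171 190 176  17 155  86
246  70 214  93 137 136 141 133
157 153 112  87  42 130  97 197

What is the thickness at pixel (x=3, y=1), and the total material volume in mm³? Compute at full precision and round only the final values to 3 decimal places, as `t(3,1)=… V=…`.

t(3,1)=1.138 V=366.772

span = t_max - t_min = 3.23 - 0.76 = 2.470
L(3,1) = 39, L_eff = 1 - 39/255 = 0.847059 (inverted)
t(3,1) = 3.23 - 2.470·0.847059 = 1.138
Σt over all 10·8 pixels = 1039186/6375 ≈ 163.0095686
V = pitch²·Σt = 1.5²·1039186/6375 = 366.772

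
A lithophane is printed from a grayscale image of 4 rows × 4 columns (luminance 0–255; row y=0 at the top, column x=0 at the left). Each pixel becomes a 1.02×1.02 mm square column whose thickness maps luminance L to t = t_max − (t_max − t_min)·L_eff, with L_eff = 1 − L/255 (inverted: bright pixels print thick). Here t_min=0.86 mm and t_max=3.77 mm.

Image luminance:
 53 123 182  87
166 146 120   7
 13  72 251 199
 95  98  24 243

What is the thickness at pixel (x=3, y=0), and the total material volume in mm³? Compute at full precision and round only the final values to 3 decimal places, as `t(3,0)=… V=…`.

t(3,0)=1.853 V=36.625

span = t_max - t_min = 3.77 - 0.86 = 2.910
L(3,0) = 87, L_eff = 1 - 87/255 = 0.658824 (inverted)
t(3,0) = 3.77 - 2.910·0.658824 = 1.853
Σt over all 4·4 pixels = 299223/8500 ≈ 35.2027059
V = pitch²·Σt = 1.02²·299223/8500 = 36.625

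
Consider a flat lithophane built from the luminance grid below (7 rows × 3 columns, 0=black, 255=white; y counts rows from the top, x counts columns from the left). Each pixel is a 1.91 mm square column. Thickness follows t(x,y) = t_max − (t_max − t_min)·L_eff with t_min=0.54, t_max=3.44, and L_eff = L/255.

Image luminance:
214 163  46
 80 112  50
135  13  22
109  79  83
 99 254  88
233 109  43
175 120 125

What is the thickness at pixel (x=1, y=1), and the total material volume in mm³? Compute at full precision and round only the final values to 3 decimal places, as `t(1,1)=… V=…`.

span = t_max - t_min = 3.44 - 0.54 = 2.900
L(1,1) = 112, L_eff = 112/255 = 0.439216
t(1,1) = 3.44 - 2.900·0.439216 = 2.166
Σt over all 7·3 pixels = 19334/425 ≈ 45.4917647
V = pitch²·Σt = 1.91²·19334/425 = 165.959

t(1,1)=2.166 V=165.959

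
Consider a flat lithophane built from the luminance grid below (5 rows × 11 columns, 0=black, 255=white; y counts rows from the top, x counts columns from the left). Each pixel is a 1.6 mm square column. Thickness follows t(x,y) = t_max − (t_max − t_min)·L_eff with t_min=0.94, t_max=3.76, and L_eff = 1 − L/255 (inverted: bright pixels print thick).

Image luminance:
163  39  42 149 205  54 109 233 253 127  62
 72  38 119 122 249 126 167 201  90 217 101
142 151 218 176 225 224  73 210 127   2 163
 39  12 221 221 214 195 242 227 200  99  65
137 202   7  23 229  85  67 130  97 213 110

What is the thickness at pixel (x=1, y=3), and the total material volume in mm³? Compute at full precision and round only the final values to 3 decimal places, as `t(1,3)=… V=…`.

t(1,3)=1.073 V=349.891

span = t_max - t_min = 3.76 - 0.94 = 2.820
L(1,3) = 12, L_eff = 1 - 12/255 = 0.952941 (inverted)
t(1,3) = 3.76 - 2.820·0.952941 = 1.073
Σt over all 5·11 pixels = 136.676
V = pitch²·Σt = 1.6²·136.676 = 349.891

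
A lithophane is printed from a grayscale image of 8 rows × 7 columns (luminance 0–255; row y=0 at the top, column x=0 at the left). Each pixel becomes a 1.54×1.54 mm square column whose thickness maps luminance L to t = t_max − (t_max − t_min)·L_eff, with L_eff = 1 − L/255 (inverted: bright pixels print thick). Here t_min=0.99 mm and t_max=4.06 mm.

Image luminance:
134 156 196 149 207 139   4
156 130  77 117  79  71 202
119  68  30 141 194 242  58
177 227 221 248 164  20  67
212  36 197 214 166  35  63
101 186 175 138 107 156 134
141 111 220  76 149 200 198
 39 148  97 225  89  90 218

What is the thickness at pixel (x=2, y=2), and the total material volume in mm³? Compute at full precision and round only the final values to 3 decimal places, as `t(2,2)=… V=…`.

t(2,2)=1.351 V=351.733

span = t_max - t_min = 4.06 - 0.99 = 3.070
L(2,2) = 30, L_eff = 1 - 30/255 = 0.882353 (inverted)
t(2,2) = 4.06 - 3.070·0.882353 = 1.351
Σt over all 8·7 pixels = 1890959/12750 ≈ 148.3105098
V = pitch²·Σt = 1.54²·1890959/12750 = 351.733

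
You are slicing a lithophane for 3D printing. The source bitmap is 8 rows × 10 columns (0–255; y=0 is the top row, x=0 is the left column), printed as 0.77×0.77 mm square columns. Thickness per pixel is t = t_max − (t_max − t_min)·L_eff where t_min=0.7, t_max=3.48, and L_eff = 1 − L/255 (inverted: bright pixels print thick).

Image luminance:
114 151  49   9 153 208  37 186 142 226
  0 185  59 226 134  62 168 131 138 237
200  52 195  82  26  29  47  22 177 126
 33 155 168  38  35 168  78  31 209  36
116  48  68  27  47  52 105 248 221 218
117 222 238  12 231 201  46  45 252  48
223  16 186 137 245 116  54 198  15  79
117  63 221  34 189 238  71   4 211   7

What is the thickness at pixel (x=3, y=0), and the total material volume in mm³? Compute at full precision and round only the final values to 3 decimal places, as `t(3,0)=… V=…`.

t(3,0)=0.798 V=94.660

span = t_max - t_min = 3.48 - 0.7 = 2.780
L(3,0) = 9, L_eff = 1 - 9/255 = 0.964706 (inverted)
t(3,0) = 3.48 - 2.780·0.964706 = 0.798
Σt over all 8·10 pixels = 1017806/6375 ≈ 159.6558431
V = pitch²·Σt = 0.77²·1017806/6375 = 94.660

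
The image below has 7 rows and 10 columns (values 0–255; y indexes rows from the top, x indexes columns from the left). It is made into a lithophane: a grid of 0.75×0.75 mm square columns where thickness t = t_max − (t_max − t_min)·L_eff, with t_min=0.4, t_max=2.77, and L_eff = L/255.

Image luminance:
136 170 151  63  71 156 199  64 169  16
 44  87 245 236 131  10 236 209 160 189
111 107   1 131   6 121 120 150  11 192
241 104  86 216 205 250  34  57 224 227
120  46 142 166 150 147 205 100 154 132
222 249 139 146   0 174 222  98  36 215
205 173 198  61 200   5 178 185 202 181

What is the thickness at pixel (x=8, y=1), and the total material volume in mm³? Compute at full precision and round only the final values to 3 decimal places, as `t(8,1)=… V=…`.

t(8,1)=1.283 V=57.903

span = t_max - t_min = 2.77 - 0.4 = 2.370
L(8,1) = 160, L_eff = 160/255 = 0.627451
t(8,1) = 2.77 - 2.370·0.627451 = 1.283
Σt over all 7·10 pixels = 874977/8500 ≈ 102.9384706
V = pitch²·Σt = 0.75²·874977/8500 = 57.903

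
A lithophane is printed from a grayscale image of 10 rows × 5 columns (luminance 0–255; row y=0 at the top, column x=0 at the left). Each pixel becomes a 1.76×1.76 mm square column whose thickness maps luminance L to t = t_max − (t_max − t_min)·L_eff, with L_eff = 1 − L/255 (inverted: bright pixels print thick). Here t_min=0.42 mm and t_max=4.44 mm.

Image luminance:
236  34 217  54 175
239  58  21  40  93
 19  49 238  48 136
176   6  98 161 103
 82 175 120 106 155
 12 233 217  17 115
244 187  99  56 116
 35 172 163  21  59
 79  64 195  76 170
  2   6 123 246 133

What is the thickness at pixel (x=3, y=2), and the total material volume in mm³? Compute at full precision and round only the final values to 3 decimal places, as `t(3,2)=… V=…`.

t(3,2)=1.177 V=342.371

span = t_max - t_min = 4.44 - 0.42 = 4.020
L(3,2) = 48, L_eff = 1 - 48/255 = 0.811765 (inverted)
t(3,2) = 4.44 - 4.020·0.811765 = 1.177
Σt over all 10·5 pixels = 469743/4250 ≈ 110.5277647
V = pitch²·Σt = 1.76²·469743/4250 = 342.371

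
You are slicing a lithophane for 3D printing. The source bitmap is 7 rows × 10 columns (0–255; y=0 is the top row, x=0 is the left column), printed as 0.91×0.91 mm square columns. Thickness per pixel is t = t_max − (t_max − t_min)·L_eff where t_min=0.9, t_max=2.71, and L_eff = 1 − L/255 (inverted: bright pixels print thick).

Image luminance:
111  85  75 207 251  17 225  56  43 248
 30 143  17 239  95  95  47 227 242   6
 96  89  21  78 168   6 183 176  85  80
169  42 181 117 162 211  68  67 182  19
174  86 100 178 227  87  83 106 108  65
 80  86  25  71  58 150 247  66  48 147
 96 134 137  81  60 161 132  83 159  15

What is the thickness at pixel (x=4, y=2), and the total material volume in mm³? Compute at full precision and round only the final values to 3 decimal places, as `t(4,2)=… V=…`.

t(4,2)=2.092 V=98.659

span = t_max - t_min = 2.71 - 0.9 = 1.810
L(4,2) = 168, L_eff = 1 - 168/255 = 0.341176 (inverted)
t(4,2) = 2.71 - 1.810·0.341176 = 2.092
Σt over all 7·10 pixels = 3038029/25500 ≈ 119.1383922
V = pitch²·Σt = 0.91²·3038029/25500 = 98.659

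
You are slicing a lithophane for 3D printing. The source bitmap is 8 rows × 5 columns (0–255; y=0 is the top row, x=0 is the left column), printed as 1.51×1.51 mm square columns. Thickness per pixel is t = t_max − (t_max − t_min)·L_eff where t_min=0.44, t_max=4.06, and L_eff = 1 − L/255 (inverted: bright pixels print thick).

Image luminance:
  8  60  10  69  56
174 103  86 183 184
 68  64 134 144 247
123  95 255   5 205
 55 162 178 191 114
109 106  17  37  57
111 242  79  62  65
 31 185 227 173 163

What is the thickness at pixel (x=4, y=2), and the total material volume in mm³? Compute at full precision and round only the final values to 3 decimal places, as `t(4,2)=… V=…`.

span = t_max - t_min = 4.06 - 0.44 = 3.620
L(4,2) = 247, L_eff = 1 - 247/255 = 0.031373 (inverted)
t(4,2) = 4.06 - 3.620·0.031373 = 3.946
Σt over all 8·5 pixels = 1063697/12750 ≈ 83.4272157
V = pitch²·Σt = 1.51²·1063697/12750 = 190.222

t(4,2)=3.946 V=190.222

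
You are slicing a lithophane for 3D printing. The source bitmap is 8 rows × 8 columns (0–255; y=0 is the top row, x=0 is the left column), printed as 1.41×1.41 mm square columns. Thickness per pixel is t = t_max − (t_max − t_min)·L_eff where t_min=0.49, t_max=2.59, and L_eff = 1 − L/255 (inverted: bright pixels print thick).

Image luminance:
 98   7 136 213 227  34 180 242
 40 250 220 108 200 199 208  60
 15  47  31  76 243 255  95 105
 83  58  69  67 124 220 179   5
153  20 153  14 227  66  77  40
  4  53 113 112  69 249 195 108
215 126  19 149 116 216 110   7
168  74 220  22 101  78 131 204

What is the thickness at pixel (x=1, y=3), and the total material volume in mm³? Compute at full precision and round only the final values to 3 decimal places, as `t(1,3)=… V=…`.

span = t_max - t_min = 2.59 - 0.49 = 2.100
L(1,3) = 58, L_eff = 1 - 58/255 = 0.772549 (inverted)
t(1,3) = 2.59 - 2.100·0.772549 = 0.968
Σt over all 8·8 pixels = 80577/850 ≈ 94.7964706
V = pitch²·Σt = 1.41²·80577/850 = 188.465

t(1,3)=0.968 V=188.465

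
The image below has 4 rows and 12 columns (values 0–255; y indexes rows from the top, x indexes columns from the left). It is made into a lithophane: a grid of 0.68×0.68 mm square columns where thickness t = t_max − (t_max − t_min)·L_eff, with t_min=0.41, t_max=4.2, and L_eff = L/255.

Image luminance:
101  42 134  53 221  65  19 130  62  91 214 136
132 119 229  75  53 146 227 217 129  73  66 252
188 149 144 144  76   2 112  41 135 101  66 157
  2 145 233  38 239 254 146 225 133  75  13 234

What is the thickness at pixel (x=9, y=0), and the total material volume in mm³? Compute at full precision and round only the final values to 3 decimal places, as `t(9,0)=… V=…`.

t(9,0)=2.847 V=51.723

span = t_max - t_min = 4.2 - 0.41 = 3.790
L(9,0) = 91, L_eff = 91/255 = 0.356863
t(9,0) = 4.2 - 3.790·0.356863 = 2.847
Σt over all 4·12 pixels = 1426199/12750 ≈ 111.8587451
V = pitch²·Σt = 0.68²·1426199/12750 = 51.723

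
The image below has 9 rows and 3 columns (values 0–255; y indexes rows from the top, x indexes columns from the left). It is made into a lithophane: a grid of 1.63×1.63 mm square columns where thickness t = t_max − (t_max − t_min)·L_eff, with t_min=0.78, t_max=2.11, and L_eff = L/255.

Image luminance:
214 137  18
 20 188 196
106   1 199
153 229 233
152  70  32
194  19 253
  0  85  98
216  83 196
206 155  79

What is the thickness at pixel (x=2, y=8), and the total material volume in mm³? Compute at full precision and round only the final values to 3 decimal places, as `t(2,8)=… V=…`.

span = t_max - t_min = 2.11 - 0.78 = 1.330
L(2,8) = 79, L_eff = 79/255 = 0.309804
t(2,8) = 2.11 - 1.330·0.309804 = 1.698
Σt over all 9·3 pixels = 982979/25500 ≈ 38.5481961
V = pitch²·Σt = 1.63²·982979/25500 = 102.419

t(2,8)=1.698 V=102.419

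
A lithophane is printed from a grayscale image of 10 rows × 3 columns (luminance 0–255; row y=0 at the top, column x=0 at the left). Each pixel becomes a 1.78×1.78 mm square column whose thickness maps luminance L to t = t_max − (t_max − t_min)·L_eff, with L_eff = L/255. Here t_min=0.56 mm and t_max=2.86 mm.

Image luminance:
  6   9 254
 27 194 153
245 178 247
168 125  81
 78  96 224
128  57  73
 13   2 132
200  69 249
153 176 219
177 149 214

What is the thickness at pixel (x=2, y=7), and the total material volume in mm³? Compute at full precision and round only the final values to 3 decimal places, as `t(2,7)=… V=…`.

t(2,7)=0.614 V=154.794

span = t_max - t_min = 2.86 - 0.56 = 2.300
L(2,7) = 249, L_eff = 249/255 = 0.976471
t(2,7) = 2.86 - 2.300·0.976471 = 0.614
Σt over all 10·3 pixels = 62291/1275 ≈ 48.8556863
V = pitch²·Σt = 1.78²·62291/1275 = 154.794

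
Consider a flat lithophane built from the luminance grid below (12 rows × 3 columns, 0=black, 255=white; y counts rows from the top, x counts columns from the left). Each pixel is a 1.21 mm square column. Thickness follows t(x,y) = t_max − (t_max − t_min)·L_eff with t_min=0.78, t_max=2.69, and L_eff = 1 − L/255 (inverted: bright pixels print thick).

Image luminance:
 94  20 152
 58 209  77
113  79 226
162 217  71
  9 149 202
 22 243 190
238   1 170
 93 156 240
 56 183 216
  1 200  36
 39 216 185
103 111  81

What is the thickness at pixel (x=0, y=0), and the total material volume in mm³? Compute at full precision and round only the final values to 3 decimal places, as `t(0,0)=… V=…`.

span = t_max - t_min = 2.69 - 0.78 = 1.910
L(0,0) = 94, L_eff = 1 - 94/255 = 0.631373 (inverted)
t(0,0) = 2.69 - 1.910·0.631373 = 1.484
Σt over all 12·3 pixels = 799039/12750 ≈ 62.6697255
V = pitch²·Σt = 1.21²·799039/12750 = 91.755

t(0,0)=1.484 V=91.755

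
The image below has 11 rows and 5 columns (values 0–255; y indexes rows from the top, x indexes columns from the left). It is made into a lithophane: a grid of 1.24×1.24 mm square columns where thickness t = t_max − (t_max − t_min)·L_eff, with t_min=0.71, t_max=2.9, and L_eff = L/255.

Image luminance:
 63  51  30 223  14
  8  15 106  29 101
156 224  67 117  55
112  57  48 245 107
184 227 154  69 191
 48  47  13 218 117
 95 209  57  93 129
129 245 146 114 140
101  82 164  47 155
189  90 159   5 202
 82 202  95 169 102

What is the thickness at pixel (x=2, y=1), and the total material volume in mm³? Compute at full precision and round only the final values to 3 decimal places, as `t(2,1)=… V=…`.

span = t_max - t_min = 2.9 - 0.71 = 2.190
L(2,1) = 106, L_eff = 106/255 = 0.415686
t(2,1) = 2.9 - 2.190·0.415686 = 1.990
Σt over all 11·5 pixels = 896069/8500 ≈ 105.4198824
V = pitch²·Σt = 1.24²·896069/8500 = 162.094

t(2,1)=1.990 V=162.094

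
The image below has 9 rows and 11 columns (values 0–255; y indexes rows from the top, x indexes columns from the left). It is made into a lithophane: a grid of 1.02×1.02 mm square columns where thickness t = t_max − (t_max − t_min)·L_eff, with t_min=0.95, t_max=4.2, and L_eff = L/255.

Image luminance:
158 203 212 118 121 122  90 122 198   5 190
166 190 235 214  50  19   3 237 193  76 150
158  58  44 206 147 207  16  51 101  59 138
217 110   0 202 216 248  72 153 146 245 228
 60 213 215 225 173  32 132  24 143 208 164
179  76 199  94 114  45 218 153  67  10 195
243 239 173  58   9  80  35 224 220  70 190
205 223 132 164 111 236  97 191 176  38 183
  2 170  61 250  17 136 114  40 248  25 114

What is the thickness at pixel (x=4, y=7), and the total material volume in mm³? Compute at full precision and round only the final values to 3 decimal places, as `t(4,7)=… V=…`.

span = t_max - t_min = 4.2 - 0.95 = 3.250
L(4,7) = 111, L_eff = 111/255 = 0.435294
t(4,7) = 4.2 - 3.250·0.435294 = 2.785
Σt over all 9·11 pixels = 49705/204 ≈ 243.6519608
V = pitch²·Σt = 1.02²·49705/204 = 253.496

t(4,7)=2.785 V=253.496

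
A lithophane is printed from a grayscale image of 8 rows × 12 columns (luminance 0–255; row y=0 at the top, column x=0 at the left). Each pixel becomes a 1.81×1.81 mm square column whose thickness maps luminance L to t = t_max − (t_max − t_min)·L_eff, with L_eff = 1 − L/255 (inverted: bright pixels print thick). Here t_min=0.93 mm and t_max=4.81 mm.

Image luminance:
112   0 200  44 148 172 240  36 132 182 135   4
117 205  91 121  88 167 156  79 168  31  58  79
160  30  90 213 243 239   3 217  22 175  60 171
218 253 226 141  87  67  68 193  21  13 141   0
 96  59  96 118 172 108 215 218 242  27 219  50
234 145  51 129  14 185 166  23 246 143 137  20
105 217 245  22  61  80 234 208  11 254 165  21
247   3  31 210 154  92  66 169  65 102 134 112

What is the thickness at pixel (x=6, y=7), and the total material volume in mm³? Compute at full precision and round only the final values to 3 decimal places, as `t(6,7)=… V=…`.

span = t_max - t_min = 4.81 - 0.93 = 3.880
L(6,7) = 66, L_eff = 1 - 66/255 = 0.741176 (inverted)
t(6,7) = 4.81 - 3.880·0.741176 = 1.934
Σt over all 8·12 pixels = 575683/2125 ≈ 270.9096471
V = pitch²·Σt = 1.81²·575683/2125 = 887.527

t(6,7)=1.934 V=887.527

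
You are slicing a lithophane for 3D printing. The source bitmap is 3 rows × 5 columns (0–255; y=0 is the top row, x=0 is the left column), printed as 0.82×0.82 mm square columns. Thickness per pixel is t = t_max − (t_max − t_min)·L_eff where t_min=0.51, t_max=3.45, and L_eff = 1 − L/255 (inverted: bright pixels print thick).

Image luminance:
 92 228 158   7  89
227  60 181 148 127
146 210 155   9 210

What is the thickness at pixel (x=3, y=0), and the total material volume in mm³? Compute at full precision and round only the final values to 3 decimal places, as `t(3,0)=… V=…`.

t(3,0)=0.591 V=21.013

span = t_max - t_min = 3.45 - 0.51 = 2.940
L(3,0) = 7, L_eff = 1 - 7/255 = 0.972549 (inverted)
t(3,0) = 3.45 - 2.940·0.972549 = 0.591
Σt over all 3·5 pixels = 265631/8500 ≈ 31.2507059
V = pitch²·Σt = 0.82²·265631/8500 = 21.013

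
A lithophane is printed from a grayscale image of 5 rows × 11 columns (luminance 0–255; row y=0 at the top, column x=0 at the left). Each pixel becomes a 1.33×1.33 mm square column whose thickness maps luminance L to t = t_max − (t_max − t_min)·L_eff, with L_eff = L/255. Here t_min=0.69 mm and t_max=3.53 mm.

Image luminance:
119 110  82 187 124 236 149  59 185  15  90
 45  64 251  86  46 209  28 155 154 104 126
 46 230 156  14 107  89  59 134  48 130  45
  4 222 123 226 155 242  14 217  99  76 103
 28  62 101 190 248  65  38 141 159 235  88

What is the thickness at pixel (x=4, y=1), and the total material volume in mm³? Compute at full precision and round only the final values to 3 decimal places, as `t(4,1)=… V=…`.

span = t_max - t_min = 3.53 - 0.69 = 2.840
L(4,1) = 46, L_eff = 46/255 = 0.180392
t(4,1) = 3.53 - 2.840·0.180392 = 3.018
Σt over all 5·11 pixels = 3099713/25500 ≈ 121.5573725
V = pitch²·Σt = 1.33²·3099713/25500 = 215.023

t(4,1)=3.018 V=215.023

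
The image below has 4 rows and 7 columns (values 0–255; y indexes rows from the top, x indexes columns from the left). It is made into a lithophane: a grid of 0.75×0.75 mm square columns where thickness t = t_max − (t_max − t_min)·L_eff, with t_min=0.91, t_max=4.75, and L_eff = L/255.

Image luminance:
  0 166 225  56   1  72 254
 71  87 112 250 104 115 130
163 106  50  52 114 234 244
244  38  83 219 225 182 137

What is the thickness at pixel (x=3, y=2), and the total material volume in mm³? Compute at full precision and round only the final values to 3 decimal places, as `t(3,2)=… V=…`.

span = t_max - t_min = 4.75 - 0.91 = 3.840
L(3,2) = 52, L_eff = 52/255 = 0.203922
t(3,2) = 4.75 - 3.840·0.203922 = 3.967
Σt over all 4·7 pixels = 163137/2125 ≈ 76.7703529
V = pitch²·Σt = 0.75²·163137/2125 = 43.183

t(3,2)=3.967 V=43.183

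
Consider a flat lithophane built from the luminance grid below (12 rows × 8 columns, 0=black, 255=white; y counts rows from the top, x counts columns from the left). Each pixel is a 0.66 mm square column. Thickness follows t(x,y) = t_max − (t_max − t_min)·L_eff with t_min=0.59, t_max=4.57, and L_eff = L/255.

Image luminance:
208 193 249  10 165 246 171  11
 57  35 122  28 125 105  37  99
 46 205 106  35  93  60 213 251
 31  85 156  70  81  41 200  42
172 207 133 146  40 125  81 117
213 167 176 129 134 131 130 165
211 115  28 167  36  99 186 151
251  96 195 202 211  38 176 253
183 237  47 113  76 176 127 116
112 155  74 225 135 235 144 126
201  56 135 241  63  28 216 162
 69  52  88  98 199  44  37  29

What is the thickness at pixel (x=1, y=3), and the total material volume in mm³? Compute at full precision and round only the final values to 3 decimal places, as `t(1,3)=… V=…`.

span = t_max - t_min = 4.57 - 0.59 = 3.980
L(1,3) = 85, L_eff = 85/255 = 0.333333
t(1,3) = 4.57 - 3.980·0.333333 = 3.243
Σt over all 12·8 pixels = 1577368/6375 ≈ 247.4302745
V = pitch²·Σt = 0.66²·1577368/6375 = 107.781

t(1,3)=3.243 V=107.781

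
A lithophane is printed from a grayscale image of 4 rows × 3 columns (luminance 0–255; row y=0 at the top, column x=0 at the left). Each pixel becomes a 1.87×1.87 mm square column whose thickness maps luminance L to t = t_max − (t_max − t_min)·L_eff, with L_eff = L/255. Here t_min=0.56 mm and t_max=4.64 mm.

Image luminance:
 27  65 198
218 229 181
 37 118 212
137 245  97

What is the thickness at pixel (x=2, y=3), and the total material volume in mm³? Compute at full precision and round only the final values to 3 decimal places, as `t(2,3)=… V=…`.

t(2,3)=3.088 V=96.011

span = t_max - t_min = 4.64 - 0.56 = 4.080
L(2,3) = 97, L_eff = 97/255 = 0.380392
t(2,3) = 4.64 - 4.080·0.380392 = 3.088
Σt over all 4·3 pixels = 27.456
V = pitch²·Σt = 1.87²·27.456 = 96.011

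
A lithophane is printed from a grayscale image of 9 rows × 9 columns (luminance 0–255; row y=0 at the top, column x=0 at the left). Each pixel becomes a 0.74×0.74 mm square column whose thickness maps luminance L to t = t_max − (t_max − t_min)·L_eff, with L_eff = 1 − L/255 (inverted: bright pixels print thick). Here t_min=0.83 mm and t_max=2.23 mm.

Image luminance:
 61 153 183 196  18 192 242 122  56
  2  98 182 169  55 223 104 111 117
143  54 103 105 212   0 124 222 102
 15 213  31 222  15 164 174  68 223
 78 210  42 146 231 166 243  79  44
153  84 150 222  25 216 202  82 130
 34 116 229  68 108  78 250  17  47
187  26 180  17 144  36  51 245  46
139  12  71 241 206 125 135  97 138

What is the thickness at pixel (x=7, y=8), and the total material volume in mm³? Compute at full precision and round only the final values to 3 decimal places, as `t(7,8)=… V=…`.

span = t_max - t_min = 2.23 - 0.83 = 1.400
L(7,8) = 97, L_eff = 1 - 97/255 = 0.619608 (inverted)
t(7,8) = 2.23 - 1.400·0.619608 = 1.363
Σt over all 9·9 pixels = 207811/1700 ≈ 122.2417647
V = pitch²·Σt = 0.74²·207811/1700 = 66.940

t(7,8)=1.363 V=66.940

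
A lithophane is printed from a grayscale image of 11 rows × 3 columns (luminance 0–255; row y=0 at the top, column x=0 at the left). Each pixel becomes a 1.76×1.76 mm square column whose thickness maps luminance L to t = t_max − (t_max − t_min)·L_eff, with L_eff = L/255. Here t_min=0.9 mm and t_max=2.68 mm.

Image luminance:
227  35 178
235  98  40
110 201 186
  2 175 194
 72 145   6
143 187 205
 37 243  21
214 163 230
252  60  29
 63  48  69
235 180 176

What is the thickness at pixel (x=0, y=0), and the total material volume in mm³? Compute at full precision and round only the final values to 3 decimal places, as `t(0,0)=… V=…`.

span = t_max - t_min = 2.68 - 0.9 = 1.780
L(0,0) = 227, L_eff = 227/255 = 0.890196
t(0,0) = 2.68 - 1.780·0.890196 = 1.095
Σt over all 11·3 pixels = 730759/12750 ≈ 57.3144314
V = pitch²·Σt = 1.76²·730759/12750 = 177.537

t(0,0)=1.095 V=177.537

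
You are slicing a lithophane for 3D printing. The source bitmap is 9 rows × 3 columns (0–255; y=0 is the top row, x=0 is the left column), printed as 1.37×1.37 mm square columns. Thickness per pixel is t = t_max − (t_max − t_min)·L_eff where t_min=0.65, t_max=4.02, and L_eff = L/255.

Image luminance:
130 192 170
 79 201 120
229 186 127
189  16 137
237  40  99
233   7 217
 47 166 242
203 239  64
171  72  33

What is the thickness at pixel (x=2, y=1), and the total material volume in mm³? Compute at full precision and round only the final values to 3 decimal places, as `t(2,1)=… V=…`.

t(2,1)=2.434 V=108.321

span = t_max - t_min = 4.02 - 0.65 = 3.370
L(2,1) = 120, L_eff = 120/255 = 0.470588
t(2,1) = 4.02 - 3.370·0.470588 = 2.434
Σt over all 9·3 pixels = 122639/2125 ≈ 57.7124706
V = pitch²·Σt = 1.37²·122639/2125 = 108.321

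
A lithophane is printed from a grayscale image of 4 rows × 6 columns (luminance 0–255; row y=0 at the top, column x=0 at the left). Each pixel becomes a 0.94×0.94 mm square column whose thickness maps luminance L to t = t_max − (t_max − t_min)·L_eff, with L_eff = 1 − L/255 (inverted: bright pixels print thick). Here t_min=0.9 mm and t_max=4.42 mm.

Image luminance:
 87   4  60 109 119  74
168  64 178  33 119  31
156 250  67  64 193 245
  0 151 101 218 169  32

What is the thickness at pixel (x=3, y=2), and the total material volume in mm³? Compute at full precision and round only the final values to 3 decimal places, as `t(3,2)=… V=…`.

t(3,2)=1.783 V=51.920

span = t_max - t_min = 4.42 - 0.9 = 3.520
L(3,2) = 64, L_eff = 1 - 64/255 = 0.749020 (inverted)
t(3,2) = 4.42 - 3.520·0.749020 = 1.783
Σt over all 4·6 pixels = 374596/6375 ≈ 58.7601569
V = pitch²·Σt = 0.94²·374596/6375 = 51.920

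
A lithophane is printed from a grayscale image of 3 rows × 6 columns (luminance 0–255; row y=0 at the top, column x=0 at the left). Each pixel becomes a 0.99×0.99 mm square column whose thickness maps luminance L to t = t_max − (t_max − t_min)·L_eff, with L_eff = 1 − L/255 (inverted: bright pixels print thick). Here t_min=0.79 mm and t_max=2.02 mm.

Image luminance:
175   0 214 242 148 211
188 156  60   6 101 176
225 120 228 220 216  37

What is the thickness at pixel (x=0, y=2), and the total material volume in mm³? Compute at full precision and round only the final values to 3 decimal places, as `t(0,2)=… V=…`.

span = t_max - t_min = 2.02 - 0.79 = 1.230
L(0,2) = 225, L_eff = 1 - 225/255 = 0.117647 (inverted)
t(0,2) = 2.02 - 1.230·0.117647 = 1.875
Σt over all 3·6 pixels = 232513/8500 ≈ 27.3544706
V = pitch²·Σt = 0.99²·232513/8500 = 26.810

t(0,2)=1.875 V=26.810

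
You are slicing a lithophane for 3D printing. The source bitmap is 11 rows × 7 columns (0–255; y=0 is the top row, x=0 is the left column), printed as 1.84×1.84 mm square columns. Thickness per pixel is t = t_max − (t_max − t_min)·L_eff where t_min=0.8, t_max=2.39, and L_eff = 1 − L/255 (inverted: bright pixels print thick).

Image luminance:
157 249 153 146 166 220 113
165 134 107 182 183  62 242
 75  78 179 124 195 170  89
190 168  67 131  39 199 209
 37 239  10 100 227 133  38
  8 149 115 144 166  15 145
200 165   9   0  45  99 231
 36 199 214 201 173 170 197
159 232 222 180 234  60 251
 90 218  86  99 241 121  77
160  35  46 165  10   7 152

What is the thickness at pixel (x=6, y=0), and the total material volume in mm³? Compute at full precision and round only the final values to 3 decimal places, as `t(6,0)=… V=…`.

t(6,0)=1.505 V=430.252

span = t_max - t_min = 2.39 - 0.8 = 1.590
L(6,0) = 113, L_eff = 1 - 113/255 = 0.556863 (inverted)
t(6,0) = 2.39 - 1.590·0.556863 = 1.505
Σt over all 11·7 pixels = 540103/4250 ≈ 127.0830588
V = pitch²·Σt = 1.84²·540103/4250 = 430.252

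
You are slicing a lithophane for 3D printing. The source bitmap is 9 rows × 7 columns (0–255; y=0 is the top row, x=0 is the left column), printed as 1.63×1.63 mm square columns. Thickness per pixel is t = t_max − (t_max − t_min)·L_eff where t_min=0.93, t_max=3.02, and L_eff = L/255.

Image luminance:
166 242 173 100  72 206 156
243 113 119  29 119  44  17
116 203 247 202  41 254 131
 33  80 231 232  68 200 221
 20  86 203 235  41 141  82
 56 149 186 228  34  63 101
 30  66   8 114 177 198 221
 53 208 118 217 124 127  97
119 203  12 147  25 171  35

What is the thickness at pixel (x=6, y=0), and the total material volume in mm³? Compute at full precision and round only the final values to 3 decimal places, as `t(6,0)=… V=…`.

span = t_max - t_min = 3.02 - 0.93 = 2.090
L(6,0) = 156, L_eff = 156/255 = 0.611765
t(6,0) = 3.02 - 2.090·0.611765 = 1.741
Σt over all 9·7 pixels = 3147653/25500 ≈ 123.4373725
V = pitch²·Σt = 1.63²·3147653/25500 = 327.961

t(6,0)=1.741 V=327.961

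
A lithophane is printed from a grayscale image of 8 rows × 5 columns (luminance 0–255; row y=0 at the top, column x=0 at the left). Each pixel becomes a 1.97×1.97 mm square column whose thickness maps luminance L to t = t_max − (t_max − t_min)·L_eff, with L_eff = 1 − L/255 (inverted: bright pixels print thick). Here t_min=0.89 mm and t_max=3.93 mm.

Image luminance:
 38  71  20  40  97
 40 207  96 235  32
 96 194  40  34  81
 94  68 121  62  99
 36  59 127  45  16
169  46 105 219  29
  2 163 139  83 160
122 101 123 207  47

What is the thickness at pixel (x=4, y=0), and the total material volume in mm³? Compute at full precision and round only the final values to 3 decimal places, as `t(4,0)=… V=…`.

t(4,0)=2.046 V=312.261

span = t_max - t_min = 3.93 - 0.89 = 3.040
L(4,0) = 97, L_eff = 1 - 97/255 = 0.619608 (inverted)
t(4,0) = 3.93 - 3.040·0.619608 = 2.046
Σt over all 8·5 pixels = 512938/6375 ≈ 80.4608627
V = pitch²·Σt = 1.97²·512938/6375 = 312.261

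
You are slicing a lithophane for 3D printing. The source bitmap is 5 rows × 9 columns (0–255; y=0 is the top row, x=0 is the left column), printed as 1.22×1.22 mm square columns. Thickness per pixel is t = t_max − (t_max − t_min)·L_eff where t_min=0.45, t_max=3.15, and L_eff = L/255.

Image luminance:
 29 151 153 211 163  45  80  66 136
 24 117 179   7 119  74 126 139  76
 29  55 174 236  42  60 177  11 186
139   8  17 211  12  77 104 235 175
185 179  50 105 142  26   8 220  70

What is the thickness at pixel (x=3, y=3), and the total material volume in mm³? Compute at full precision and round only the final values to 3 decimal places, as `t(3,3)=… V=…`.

span = t_max - t_min = 3.15 - 0.45 = 2.700
L(3,3) = 211, L_eff = 211/255 = 0.827451
t(3,3) = 3.15 - 2.700·0.827451 = 0.916
Σt over all 5·9 pixels = 90.63
V = pitch²·Σt = 1.22²·90.63 = 134.894

t(3,3)=0.916 V=134.894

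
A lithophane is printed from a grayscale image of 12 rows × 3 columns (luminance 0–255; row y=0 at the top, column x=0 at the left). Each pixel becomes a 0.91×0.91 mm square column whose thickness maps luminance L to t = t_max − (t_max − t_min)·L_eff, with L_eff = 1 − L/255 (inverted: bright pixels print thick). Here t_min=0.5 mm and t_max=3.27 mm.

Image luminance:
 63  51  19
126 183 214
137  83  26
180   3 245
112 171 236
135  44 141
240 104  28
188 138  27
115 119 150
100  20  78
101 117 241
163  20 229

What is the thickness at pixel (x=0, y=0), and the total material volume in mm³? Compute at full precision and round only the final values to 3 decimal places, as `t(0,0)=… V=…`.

span = t_max - t_min = 3.27 - 0.5 = 2.770
L(0,0) = 63, L_eff = 1 - 63/255 = 0.752941 (inverted)
t(0,0) = 3.27 - 2.770·0.752941 = 1.184
Σt over all 12·3 pixels = 554373/8500 ≈ 65.2203529
V = pitch²·Σt = 0.91²·554373/8500 = 54.009

t(0,0)=1.184 V=54.009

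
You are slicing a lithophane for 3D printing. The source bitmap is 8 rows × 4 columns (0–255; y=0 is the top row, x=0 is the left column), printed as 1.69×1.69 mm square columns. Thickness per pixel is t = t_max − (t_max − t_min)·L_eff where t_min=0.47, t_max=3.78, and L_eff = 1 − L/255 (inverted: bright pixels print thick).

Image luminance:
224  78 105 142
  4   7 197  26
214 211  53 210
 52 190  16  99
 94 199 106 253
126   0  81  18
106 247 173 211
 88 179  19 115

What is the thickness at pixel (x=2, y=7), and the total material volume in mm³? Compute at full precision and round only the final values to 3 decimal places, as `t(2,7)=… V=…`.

t(2,7)=0.717 V=185.428

span = t_max - t_min = 3.78 - 0.47 = 3.310
L(2,7) = 19, L_eff = 1 - 19/255 = 0.925490 (inverted)
t(2,7) = 3.78 - 3.310·0.925490 = 0.717
Σt over all 8·4 pixels = 551851/8500 ≈ 64.9236471
V = pitch²·Σt = 1.69²·551851/8500 = 185.428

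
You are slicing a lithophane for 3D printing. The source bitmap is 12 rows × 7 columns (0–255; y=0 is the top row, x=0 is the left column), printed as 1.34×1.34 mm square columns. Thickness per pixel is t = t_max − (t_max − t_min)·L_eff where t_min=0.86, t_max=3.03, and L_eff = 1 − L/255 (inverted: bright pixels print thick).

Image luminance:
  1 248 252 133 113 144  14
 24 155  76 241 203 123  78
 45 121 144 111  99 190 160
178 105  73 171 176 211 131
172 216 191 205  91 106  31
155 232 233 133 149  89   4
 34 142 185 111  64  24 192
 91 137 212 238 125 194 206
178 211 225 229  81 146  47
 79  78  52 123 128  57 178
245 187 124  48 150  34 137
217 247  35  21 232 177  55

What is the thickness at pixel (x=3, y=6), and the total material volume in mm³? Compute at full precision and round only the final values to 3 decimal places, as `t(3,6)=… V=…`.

span = t_max - t_min = 3.03 - 0.86 = 2.170
L(3,6) = 111, L_eff = 1 - 111/255 = 0.564706 (inverted)
t(3,6) = 3.03 - 2.170·0.564706 = 1.805
Σt over all 12·7 pixels = 1438857/8500 ≈ 169.2772941
V = pitch²·Σt = 1.34²·1438857/8500 = 303.954

t(3,6)=1.805 V=303.954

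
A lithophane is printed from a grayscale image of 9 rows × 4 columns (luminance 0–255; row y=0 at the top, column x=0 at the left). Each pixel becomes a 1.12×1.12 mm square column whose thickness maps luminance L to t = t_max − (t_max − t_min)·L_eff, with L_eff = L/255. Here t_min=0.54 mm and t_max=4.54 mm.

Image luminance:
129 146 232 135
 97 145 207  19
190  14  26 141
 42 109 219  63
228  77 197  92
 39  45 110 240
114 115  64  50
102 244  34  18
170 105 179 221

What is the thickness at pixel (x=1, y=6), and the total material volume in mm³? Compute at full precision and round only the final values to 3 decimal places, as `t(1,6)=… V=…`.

t(1,6)=2.736 V=119.267

span = t_max - t_min = 4.54 - 0.54 = 4.000
L(1,6) = 115, L_eff = 115/255 = 0.450980
t(1,6) = 4.54 - 4.000·0.450980 = 2.736
Σt over all 9·4 pixels = 121226/1275 ≈ 95.0792157
V = pitch²·Σt = 1.12²·121226/1275 = 119.267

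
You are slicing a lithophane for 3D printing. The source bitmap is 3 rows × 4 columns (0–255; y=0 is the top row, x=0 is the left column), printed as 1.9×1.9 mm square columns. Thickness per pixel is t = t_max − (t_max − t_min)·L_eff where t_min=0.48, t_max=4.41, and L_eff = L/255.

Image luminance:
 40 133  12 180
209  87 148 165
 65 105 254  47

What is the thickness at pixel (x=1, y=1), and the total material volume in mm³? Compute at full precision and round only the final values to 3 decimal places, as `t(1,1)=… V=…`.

t(1,1)=3.069 V=110.647

span = t_max - t_min = 4.41 - 0.48 = 3.930
L(1,1) = 87, L_eff = 87/255 = 0.341176
t(1,1) = 4.41 - 3.930·0.341176 = 3.069
Σt over all 3·4 pixels = 30.65
V = pitch²·Σt = 1.9²·30.65 = 110.647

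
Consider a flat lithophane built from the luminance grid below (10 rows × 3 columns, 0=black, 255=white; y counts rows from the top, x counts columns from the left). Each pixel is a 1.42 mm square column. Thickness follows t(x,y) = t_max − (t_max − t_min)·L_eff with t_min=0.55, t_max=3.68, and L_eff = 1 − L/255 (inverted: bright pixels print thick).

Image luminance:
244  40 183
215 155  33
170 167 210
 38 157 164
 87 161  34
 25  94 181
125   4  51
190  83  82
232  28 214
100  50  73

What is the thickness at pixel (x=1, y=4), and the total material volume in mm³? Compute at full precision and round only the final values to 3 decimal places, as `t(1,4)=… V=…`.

t(1,4)=2.526 V=122.124

span = t_max - t_min = 3.68 - 0.55 = 3.130
L(1,4) = 161, L_eff = 1 - 161/255 = 0.368627 (inverted)
t(1,4) = 3.68 - 3.130·0.368627 = 2.526
Σt over all 10·3 pixels = 77221/1275 ≈ 60.5654902
V = pitch²·Σt = 1.42²·77221/1275 = 122.124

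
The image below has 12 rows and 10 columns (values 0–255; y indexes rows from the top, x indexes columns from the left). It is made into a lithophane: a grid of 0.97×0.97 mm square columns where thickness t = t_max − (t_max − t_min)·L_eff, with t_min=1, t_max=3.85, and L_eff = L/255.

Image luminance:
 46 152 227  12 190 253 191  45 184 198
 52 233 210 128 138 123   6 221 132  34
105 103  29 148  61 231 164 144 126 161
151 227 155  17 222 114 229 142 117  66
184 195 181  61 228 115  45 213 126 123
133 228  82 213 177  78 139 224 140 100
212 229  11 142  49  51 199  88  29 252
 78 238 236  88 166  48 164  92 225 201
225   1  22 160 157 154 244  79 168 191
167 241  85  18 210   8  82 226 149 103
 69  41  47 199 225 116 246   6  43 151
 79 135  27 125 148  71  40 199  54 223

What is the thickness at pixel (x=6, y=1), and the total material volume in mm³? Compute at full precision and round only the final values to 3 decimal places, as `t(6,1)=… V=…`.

t(6,1)=3.783 V=264.295

span = t_max - t_min = 3.85 - 1 = 2.850
L(6,1) = 6, L_eff = 6/255 = 0.023529
t(6,1) = 3.85 - 2.850·0.023529 = 3.783
Σt over all 12·10 pixels = 119381/425 ≈ 280.8964706
V = pitch²·Σt = 0.97²·119381/425 = 264.295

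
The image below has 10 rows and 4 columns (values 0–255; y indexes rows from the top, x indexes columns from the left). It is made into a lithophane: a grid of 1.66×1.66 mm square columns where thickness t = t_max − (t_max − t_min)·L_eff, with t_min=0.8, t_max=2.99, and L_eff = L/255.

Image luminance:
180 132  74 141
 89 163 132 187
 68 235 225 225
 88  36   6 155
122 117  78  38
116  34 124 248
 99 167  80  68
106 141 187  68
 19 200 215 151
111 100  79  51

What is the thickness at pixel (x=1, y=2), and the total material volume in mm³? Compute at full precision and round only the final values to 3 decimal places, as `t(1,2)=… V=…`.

t(1,2)=0.972 V=214.673

span = t_max - t_min = 2.99 - 0.8 = 2.190
L(1,2) = 235, L_eff = 235/255 = 0.921569
t(1,2) = 2.99 - 2.190·0.921569 = 0.972
Σt over all 10·4 pixels = 132437/1700 ≈ 77.9041176
V = pitch²·Σt = 1.66²·132437/1700 = 214.673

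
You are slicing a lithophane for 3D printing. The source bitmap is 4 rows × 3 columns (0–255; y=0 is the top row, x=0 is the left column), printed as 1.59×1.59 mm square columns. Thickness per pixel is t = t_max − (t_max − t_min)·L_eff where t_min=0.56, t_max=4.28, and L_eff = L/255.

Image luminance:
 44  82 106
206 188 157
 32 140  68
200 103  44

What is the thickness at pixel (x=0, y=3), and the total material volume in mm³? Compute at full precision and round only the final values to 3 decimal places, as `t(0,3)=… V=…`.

t(0,3)=1.362 V=79.317

span = t_max - t_min = 4.28 - 0.56 = 3.720
L(0,3) = 200, L_eff = 200/255 = 0.784314
t(0,3) = 4.28 - 3.720·0.784314 = 1.362
Σt over all 4·3 pixels = 13334/425 ≈ 31.3741176
V = pitch²·Σt = 1.59²·13334/425 = 79.317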